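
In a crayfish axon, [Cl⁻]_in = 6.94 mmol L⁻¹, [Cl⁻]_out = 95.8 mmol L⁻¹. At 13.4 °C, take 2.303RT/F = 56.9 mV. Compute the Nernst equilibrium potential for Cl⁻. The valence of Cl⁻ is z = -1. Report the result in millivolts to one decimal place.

-64.9 mV

E = (56.9/z) · log₁₀([Cl⁻]_out/[Cl⁻]_in) with z = -1.
For an anion, dividing by z = -1 reverses the sign.
= (56.9/-1) · log₁₀(95.8/6.94) = -56.90 · log₁₀(13.8)
= -56.90 · (1.1400) = -64.87 mV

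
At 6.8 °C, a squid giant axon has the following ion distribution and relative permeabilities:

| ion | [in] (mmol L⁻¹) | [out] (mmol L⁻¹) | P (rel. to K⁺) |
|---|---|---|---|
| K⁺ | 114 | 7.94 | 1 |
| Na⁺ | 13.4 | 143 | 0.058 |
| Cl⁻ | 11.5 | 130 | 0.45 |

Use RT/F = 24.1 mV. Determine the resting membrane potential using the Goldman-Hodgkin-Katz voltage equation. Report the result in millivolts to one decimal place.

-50.4 mV

Vm = 24.1 · ln[(Σ P·[cation]ₒ + Σ P·[anion]ᵢ) / (Σ P·[cation]ᵢ + Σ P·[anion]ₒ)]
Numerator = 1×7.94 + 0.058×143 + 0.45×11.5 = 21.41
Denominator = 1×114 + 0.058×13.4 + 0.45×130 = 173.3
Vm = 24.1 · ln(0.12355) = 24.1 × (-2.0911) = -50.40 mV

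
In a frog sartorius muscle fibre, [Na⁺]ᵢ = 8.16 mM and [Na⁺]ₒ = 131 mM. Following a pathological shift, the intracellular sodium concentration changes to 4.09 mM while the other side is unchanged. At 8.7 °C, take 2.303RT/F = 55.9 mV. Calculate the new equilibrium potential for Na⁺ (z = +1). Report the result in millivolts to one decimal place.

84.2 mV

After the shift: [Na⁺]_out = 131, [Na⁺]_in = 4.09 mM.
E_new = (55.9/1)·log₁₀(131/4.09) = 55.90 · (1.5055) = 84.16 mV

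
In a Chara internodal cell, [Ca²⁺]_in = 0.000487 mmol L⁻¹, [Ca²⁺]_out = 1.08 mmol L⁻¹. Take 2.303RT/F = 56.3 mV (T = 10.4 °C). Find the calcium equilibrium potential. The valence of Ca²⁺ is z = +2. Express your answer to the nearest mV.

E = (56.3/z) · log₁₀([Ca²⁺]_out/[Ca²⁺]_in) with z = +2.
= (56.3/2) · log₁₀(1.08/0.000487) = 28.15 · log₁₀(2218)
= 28.15 · (3.3459) = 94.19 mV

94 mV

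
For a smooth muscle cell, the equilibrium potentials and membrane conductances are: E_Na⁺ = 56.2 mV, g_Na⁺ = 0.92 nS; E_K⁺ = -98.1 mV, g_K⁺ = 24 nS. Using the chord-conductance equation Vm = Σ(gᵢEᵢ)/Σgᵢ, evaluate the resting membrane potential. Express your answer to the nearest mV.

-92 mV

Σ gᵢEᵢ = 0.92·(56.2) + 24·(-98.1) = -2302.70
Σ gᵢ = 0.92 + 24 = 24.92
Vm = -2302.70 / 24.92 = -92.40 mV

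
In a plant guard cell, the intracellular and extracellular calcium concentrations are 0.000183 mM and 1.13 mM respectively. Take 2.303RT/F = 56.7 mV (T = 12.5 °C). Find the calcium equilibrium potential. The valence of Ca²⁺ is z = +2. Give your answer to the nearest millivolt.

E = (56.7/z) · log₁₀([Ca²⁺]_out/[Ca²⁺]_in) with z = +2.
= (56.7/2) · log₁₀(1.13/0.000183) = 28.35 · log₁₀(6175)
= 28.35 · (3.7906) = 107.46 mV

107 mV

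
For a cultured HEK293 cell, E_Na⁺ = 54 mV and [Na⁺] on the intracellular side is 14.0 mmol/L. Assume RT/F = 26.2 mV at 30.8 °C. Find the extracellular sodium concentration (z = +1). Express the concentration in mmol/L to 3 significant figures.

Nernst: E = (26.2/1) · ln([out]/[in]), so ln([out]/[in]) = 54.0 × 1 / 26.2 = 2.0611.
[out]/[in] = e^(2.0611) = 7.854.
[out] = 7.854 × 14.0 = 110 mmol/L.

110 mmol/L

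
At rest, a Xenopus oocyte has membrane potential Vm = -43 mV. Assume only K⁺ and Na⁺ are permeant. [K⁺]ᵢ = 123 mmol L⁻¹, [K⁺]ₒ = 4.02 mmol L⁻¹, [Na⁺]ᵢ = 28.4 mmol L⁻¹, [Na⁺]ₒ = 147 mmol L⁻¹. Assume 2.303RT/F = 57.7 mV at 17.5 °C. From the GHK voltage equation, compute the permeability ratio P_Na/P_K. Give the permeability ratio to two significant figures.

0.13

Let α = P_Na/P_K. GHK: Vm = 57.7·log₁₀[(Kₒ + α·Naₒ)/(Kᵢ + α·Naᵢ)].
10^(Vm/57.7) = 10^(-43.0/57.7) = 0.17979
So 0.17979·(Kᵢ + α·Naᵢ) = Kₒ + α·Naₒ → α = (0.17979·123.0 − 4.02) / (147.0 − 0.17979·28.4)
α = (22.11 − 4.02) / (147.0 − 5.106) = 18.09/141.9 = 0.1275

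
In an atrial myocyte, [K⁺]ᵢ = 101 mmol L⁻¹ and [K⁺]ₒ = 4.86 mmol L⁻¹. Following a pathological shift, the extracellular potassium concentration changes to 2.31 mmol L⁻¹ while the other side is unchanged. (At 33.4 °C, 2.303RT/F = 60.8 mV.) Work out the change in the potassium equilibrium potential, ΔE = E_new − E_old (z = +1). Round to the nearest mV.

E_old = (60.8/1)·log₁₀(4.86/101) = -80.12 mV
E_new = (60.8/1)·log₁₀(2.31/101) = -99.76 mV
ΔE = -99.76 − (-80.12) = -19.64 mV

-20 mV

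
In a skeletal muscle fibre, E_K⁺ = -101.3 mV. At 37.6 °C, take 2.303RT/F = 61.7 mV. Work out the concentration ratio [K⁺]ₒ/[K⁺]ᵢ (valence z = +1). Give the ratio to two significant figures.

log₁₀([out]/[in]) = E·z/(61.7) = -101.3 × 1 / 61.7 = -1.6418
[out]/[in] = 10^(-1.6418) = 0.02281

0.023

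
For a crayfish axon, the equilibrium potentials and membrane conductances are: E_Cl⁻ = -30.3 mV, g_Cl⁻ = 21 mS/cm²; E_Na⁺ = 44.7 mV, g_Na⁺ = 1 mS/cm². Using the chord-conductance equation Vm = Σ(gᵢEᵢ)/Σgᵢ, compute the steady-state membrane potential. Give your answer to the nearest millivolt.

-27 mV

Σ gᵢEᵢ = 21·(-30.3) + 1·(44.7) = -591.60
Σ gᵢ = 21 + 1 = 22
Vm = -591.60 / 22 = -26.89 mV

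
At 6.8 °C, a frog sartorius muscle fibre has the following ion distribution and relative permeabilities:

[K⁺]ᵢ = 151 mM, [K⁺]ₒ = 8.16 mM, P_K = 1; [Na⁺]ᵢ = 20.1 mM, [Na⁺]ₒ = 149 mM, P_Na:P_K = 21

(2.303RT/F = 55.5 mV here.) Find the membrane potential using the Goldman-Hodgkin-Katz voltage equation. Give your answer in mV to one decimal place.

Vm = 55.5 · log₁₀[(Σ P·[cation]ₒ + Σ P·[anion]ᵢ) / (Σ P·[cation]ᵢ + Σ P·[anion]ₒ)]
Numerator = 1×8.16 + 21×149 = 3137
Denominator = 1×151 + 21×20.1 = 573.1
Vm = 55.5 · log₁₀(5.474) = 55.5 × (0.7383) = 40.98 mV

41.0 mV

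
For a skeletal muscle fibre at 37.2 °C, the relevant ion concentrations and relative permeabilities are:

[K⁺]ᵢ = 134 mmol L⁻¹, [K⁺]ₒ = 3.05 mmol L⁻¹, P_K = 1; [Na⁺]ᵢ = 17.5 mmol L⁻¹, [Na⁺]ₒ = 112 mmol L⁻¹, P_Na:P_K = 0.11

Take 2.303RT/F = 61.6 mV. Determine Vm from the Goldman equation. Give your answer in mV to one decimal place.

-58.3 mV

Vm = 61.6 · log₁₀[(Σ P·[cation]ₒ + Σ P·[anion]ᵢ) / (Σ P·[cation]ᵢ + Σ P·[anion]ₒ)]
Numerator = 1×3.05 + 0.11×112 = 15.37
Denominator = 1×134 + 0.11×17.5 = 135.9
Vm = 61.6 · log₁₀(0.11308) = 61.6 × (-0.9466) = -58.31 mV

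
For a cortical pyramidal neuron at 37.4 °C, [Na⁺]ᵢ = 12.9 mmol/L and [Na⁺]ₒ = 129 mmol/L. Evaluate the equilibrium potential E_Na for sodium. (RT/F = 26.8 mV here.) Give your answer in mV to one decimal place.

E = (26.8/z) · ln([Na⁺]_out/[Na⁺]_in) with z = +1.
= (26.8/1) · ln(129/12.9) = 26.80 · ln(10)
= 26.80 · (2.3026) = 61.71 mV

61.7 mV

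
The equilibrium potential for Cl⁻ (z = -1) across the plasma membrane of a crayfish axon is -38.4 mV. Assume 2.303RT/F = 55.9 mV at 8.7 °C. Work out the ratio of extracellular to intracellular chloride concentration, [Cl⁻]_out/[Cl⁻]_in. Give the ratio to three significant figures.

4.86

log₁₀([out]/[in]) = E·z/(55.9) = -38.4 × -1 / 55.9 = 0.6869
[out]/[in] = 10^(0.6869) = 4.863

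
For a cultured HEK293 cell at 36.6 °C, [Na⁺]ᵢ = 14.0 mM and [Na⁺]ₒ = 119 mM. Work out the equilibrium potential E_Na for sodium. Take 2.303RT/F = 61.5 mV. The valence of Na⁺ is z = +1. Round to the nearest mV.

57 mV

E = (61.5/z) · log₁₀([Na⁺]_out/[Na⁺]_in) with z = +1.
= (61.5/1) · log₁₀(119/14.0) = 61.50 · log₁₀(8.5)
= 61.50 · (0.9294) = 57.16 mV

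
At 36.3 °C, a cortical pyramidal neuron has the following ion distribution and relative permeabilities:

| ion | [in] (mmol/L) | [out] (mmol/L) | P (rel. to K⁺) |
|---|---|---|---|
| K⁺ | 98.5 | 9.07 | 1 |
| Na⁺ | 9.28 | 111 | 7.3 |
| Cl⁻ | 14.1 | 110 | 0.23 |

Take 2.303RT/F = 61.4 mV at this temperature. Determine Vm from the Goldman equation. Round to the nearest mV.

Vm = 61.4 · log₁₀[(Σ P·[cation]ₒ + Σ P·[anion]ᵢ) / (Σ P·[cation]ᵢ + Σ P·[anion]ₒ)]
Numerator = 1×9.07 + 7.3×111 + 0.23×14.1 = 822.6
Denominator = 1×98.5 + 7.3×9.28 + 0.23×110 = 191.5
Vm = 61.4 · log₁₀(4.2946) = 61.4 × (0.6329) = 38.86 mV

39 mV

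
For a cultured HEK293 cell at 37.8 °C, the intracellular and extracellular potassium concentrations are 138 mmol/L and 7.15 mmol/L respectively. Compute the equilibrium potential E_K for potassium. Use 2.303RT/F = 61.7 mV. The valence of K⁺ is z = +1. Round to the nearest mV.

-79 mV

E = (61.7/z) · log₁₀([K⁺]_out/[K⁺]_in) with z = +1.
= (61.7/1) · log₁₀(7.15/138) = 61.70 · log₁₀(0.05181)
= 61.70 · (-1.2856) = -79.32 mV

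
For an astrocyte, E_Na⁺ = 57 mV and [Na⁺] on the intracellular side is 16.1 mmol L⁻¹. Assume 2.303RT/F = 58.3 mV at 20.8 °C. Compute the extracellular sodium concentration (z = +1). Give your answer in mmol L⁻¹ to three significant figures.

Nernst: E = (58.3/1) · log₁₀([out]/[in]), so log₁₀([out]/[in]) = 57.0 × 1 / 58.3 = 0.9777.
[out]/[in] = 10^(0.9777) = 9.5.
[out] = 9.5 × 16.1 = 152.9 mmol L⁻¹.

153 mmol L⁻¹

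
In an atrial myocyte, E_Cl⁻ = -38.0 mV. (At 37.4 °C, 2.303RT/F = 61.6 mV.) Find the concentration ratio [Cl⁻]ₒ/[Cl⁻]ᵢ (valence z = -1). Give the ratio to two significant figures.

log₁₀([out]/[in]) = E·z/(61.6) = -38.0 × -1 / 61.6 = 0.6169
[out]/[in] = 10^(0.6169) = 4.139

4.1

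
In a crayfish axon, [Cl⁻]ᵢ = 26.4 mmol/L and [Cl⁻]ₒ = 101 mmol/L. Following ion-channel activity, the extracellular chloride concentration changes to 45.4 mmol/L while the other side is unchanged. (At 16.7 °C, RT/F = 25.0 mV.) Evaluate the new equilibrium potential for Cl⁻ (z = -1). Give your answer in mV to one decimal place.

-13.6 mV

After the shift: [Cl⁻]_out = 45.4, [Cl⁻]_in = 26.4 mmol/L.
E_new = (25.0/-1)·ln(45.4/26.4) = -25.00 · (0.5421) = -13.55 mV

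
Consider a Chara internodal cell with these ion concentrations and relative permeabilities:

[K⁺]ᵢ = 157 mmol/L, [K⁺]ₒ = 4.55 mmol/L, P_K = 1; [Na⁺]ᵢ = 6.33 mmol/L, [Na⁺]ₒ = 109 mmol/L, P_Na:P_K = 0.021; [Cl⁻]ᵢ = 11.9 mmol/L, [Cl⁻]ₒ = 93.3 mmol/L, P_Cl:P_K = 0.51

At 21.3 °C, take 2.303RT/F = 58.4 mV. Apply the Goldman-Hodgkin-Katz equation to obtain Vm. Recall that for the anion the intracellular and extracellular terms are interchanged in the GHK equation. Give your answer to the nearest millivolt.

Vm = 58.4 · log₁₀[(Σ P·[cation]ₒ + Σ P·[anion]ᵢ) / (Σ P·[cation]ᵢ + Σ P·[anion]ₒ)]
Numerator = 1×4.55 + 0.021×109 + 0.51×11.9 = 12.91
Denominator = 1×157 + 0.021×6.33 + 0.51×93.3 = 204.7
Vm = 58.4 · log₁₀(0.063053) = 58.4 × (-1.2003) = -70.10 mV

-70 mV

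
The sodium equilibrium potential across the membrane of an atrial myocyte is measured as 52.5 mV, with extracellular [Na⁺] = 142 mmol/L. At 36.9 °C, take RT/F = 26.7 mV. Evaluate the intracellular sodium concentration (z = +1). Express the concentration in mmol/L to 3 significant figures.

19.9 mmol/L

Nernst: E = (26.7/1) · ln([out]/[in]), so ln([out]/[in]) = 52.5 × 1 / 26.7 = 1.9663.
[out]/[in] = e^(1.9663) = 7.144.
[in] = 142 / 7.144 = 19.88 mmol/L.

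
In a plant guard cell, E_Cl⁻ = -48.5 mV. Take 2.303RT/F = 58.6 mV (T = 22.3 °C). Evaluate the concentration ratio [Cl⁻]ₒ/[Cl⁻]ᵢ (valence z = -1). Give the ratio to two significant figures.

6.7

log₁₀([out]/[in]) = E·z/(58.6) = -48.5 × -1 / 58.6 = 0.8276
[out]/[in] = 10^(0.8276) = 6.724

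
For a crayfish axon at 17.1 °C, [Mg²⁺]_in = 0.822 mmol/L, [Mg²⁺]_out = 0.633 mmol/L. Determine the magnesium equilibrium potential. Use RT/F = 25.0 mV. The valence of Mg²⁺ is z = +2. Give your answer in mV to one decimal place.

-3.3 mV

E = (25.0/z) · ln([Mg²⁺]_out/[Mg²⁺]_in) with z = +2.
= (25.0/2) · ln(0.633/0.822) = 12.50 · ln(0.7701)
= 12.50 · (-0.2613) = -3.27 mV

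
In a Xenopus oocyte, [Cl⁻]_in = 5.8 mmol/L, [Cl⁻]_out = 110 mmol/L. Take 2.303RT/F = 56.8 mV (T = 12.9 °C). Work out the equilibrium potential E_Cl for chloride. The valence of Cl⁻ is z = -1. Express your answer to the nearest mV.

E = (56.8/z) · log₁₀([Cl⁻]_out/[Cl⁻]_in) with z = -1.
For an anion, dividing by z = -1 reverses the sign.
= (56.8/-1) · log₁₀(110/5.8) = -56.80 · log₁₀(18.97)
= -56.80 · (1.2780) = -72.59 mV

-73 mV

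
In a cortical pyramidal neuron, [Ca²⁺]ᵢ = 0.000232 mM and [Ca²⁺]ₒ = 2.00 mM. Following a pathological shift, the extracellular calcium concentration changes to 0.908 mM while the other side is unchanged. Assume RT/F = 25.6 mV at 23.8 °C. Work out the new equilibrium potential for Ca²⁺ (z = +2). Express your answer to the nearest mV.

After the shift: [Ca²⁺]_out = 0.908, [Ca²⁺]_in = 0.000232 mM.
E_new = (25.6/2)·ln(0.908/0.000232) = 12.80 · (8.2723) = 105.88 mV

106 mV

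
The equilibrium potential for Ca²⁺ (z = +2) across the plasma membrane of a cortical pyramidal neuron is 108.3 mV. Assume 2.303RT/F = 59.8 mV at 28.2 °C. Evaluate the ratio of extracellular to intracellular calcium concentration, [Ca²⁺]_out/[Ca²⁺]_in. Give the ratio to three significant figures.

4190

log₁₀([out]/[in]) = E·z/(59.8) = 108.3 × 2 / 59.8 = 3.6221
[out]/[in] = 10^(3.6221) = 4189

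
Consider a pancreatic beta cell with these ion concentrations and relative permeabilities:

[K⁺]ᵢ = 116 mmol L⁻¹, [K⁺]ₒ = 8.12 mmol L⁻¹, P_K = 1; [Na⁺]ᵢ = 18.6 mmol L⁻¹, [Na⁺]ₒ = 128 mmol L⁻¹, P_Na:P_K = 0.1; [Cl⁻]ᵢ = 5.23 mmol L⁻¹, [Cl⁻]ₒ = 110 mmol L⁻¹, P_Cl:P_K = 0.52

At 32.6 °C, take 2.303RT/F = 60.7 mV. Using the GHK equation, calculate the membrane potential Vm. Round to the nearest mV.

Vm = 60.7 · log₁₀[(Σ P·[cation]ₒ + Σ P·[anion]ᵢ) / (Σ P·[cation]ᵢ + Σ P·[anion]ₒ)]
Numerator = 1×8.12 + 0.1×128 + 0.52×5.23 = 23.64
Denominator = 1×116 + 0.1×18.6 + 0.52×110 = 175.1
Vm = 60.7 · log₁₀(0.13504) = 60.7 × (-0.8695) = -52.78 mV

-53 mV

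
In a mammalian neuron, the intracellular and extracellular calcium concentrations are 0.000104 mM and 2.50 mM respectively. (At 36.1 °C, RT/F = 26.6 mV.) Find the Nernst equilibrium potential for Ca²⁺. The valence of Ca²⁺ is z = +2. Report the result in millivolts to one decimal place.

E = (26.6/z) · ln([Ca²⁺]_out/[Ca²⁺]_in) with z = +2.
= (26.6/2) · ln(2.50/0.000104) = 13.30 · ln(2.404e+04)
= 13.30 · (10.0874) = 134.16 mV

134.2 mV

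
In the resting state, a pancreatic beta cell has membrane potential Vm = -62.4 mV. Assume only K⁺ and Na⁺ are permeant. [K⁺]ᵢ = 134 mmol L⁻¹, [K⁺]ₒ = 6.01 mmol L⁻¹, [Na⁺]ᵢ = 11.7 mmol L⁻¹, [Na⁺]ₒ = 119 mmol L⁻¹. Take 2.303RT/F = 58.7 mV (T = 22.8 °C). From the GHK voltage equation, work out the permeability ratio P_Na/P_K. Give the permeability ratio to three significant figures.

0.0473

Let α = P_Na/P_K. GHK: Vm = 58.7·log₁₀[(Kₒ + α·Naₒ)/(Kᵢ + α·Naᵢ)].
10^(Vm/58.7) = 10^(-62.4/58.7) = 0.08649
So 0.08649·(Kᵢ + α·Naᵢ) = Kₒ + α·Naₒ → α = (0.08649·134.0 − 6.01) / (119.0 − 0.08649·11.7)
α = (11.59 − 6.01) / (119.0 − 1.012) = 5.58/118 = 0.04729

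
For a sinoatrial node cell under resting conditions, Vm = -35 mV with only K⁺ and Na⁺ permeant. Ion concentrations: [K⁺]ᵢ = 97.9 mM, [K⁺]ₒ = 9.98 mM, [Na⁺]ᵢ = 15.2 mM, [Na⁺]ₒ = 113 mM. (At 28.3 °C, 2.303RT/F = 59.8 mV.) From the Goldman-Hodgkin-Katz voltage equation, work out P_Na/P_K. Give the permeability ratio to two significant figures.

Let α = P_Na/P_K. GHK: Vm = 59.8·log₁₀[(Kₒ + α·Naₒ)/(Kᵢ + α·Naᵢ)].
10^(Vm/59.8) = 10^(-35.0/59.8) = 0.25985
So 0.25985·(Kᵢ + α·Naᵢ) = Kₒ + α·Naₒ → α = (0.25985·97.9 − 9.98) / (113.0 − 0.25985·15.2)
α = (25.44 − 9.98) / (113.0 − 3.95) = 15.46/109.1 = 0.1418

0.14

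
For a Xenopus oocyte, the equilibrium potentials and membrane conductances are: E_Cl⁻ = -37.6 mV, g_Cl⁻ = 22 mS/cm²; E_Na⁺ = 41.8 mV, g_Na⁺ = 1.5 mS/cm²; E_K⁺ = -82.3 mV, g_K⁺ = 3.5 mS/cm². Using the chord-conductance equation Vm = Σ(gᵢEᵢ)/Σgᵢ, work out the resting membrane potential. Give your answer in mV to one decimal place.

-39.0 mV

Σ gᵢEᵢ = 22·(-37.6) + 1.5·(41.8) + 3.5·(-82.3) = -1052.55
Σ gᵢ = 22 + 1.5 + 3.5 = 27
Vm = -1052.55 / 27 = -38.98 mV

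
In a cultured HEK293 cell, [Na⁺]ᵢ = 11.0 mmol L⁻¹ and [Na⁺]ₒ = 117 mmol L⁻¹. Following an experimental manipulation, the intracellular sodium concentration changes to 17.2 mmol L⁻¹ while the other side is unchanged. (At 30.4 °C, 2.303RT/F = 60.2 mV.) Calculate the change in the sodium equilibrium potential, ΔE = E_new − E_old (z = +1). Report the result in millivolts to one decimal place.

E_old = (60.2/1)·log₁₀(117/11.0) = 61.81 mV
E_new = (60.2/1)·log₁₀(117/17.2) = 50.13 mV
ΔE = 50.13 − (61.81) = -11.69 mV

-11.7 mV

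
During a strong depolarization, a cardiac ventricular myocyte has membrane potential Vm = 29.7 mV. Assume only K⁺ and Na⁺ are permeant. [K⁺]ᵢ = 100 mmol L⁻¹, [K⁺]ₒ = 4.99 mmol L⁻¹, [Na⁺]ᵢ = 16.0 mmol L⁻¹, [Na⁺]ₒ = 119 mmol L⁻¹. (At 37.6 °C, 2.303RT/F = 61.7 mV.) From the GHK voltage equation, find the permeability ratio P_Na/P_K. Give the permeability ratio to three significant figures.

4.22

Let α = P_Na/P_K. GHK: Vm = 61.7·log₁₀[(Kₒ + α·Naₒ)/(Kᵢ + α·Naᵢ)].
10^(Vm/61.7) = 10^(29.7/61.7) = 3.0294
So 3.0294·(Kᵢ + α·Naᵢ) = Kₒ + α·Naₒ → α = (3.0294·100.0 − 4.99) / (119.0 − 3.0294·16.0)
α = (302.9 − 4.99) / (119.0 − 48.47) = 298/70.53 = 4.225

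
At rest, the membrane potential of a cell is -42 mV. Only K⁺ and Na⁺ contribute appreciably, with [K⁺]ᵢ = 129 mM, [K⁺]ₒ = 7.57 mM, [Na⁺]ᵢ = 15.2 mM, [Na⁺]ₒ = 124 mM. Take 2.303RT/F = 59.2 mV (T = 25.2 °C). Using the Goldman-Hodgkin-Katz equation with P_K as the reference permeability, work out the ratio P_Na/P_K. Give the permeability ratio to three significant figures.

Let α = P_Na/P_K. GHK: Vm = 59.2·log₁₀[(Kₒ + α·Naₒ)/(Kᵢ + α·Naᵢ)].
10^(Vm/59.2) = 10^(-42.0/59.2) = 0.19523
So 0.19523·(Kᵢ + α·Naᵢ) = Kₒ + α·Naₒ → α = (0.19523·129.0 − 7.57) / (124.0 − 0.19523·15.2)
α = (25.18 − 7.57) / (124.0 − 2.967) = 17.61/121 = 0.1455

0.146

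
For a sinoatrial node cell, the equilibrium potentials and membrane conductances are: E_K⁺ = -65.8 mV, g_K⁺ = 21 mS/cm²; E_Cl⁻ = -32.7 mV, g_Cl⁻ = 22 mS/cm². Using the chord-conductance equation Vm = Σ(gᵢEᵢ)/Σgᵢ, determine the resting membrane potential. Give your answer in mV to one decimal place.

-48.9 mV

Σ gᵢEᵢ = 21·(-65.8) + 22·(-32.7) = -2101.20
Σ gᵢ = 21 + 22 = 43
Vm = -2101.20 / 43 = -48.87 mV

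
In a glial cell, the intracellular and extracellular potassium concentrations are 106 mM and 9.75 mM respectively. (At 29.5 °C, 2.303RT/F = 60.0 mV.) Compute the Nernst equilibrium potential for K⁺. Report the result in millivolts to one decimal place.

E = (60.0/z) · log₁₀([K⁺]_out/[K⁺]_in) with z = +1.
= (60.0/1) · log₁₀(9.75/106) = 60.00 · log₁₀(0.09198)
= 60.00 · (-1.0363) = -62.18 mV

-62.2 mV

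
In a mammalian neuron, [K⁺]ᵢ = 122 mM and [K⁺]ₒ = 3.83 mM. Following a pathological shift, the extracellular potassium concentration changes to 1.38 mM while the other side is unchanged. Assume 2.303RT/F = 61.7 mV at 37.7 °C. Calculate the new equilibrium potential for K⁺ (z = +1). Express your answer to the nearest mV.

After the shift: [K⁺]_out = 1.38, [K⁺]_in = 122 mM.
E_new = (61.7/1)·log₁₀(1.38/122) = 61.70 · (-1.9465) = -120.10 mV

-120 mV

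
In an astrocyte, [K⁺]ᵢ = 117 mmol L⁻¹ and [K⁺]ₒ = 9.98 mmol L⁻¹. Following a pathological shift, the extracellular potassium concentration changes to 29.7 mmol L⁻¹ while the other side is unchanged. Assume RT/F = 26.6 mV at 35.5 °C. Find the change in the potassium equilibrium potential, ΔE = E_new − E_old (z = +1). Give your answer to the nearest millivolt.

E_old = (26.6/1)·ln(9.98/117) = -65.48 mV
E_new = (26.6/1)·ln(29.7/117) = -36.47 mV
ΔE = -36.47 − (-65.48) = 29.01 mV

29 mV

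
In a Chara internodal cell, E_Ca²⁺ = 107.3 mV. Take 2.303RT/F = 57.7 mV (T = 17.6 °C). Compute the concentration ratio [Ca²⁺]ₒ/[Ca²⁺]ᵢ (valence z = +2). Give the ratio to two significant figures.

log₁₀([out]/[in]) = E·z/(57.7) = 107.3 × 2 / 57.7 = 3.7192
[out]/[in] = 10^(3.7192) = 5239

5200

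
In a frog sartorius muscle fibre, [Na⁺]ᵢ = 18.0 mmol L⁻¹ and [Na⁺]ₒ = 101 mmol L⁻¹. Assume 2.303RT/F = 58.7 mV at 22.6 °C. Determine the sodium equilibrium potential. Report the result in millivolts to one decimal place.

E = (58.7/z) · log₁₀([Na⁺]_out/[Na⁺]_in) with z = +1.
= (58.7/1) · log₁₀(101/18.0) = 58.70 · log₁₀(5.611)
= 58.70 · (0.7490) = 43.97 mV

44.0 mV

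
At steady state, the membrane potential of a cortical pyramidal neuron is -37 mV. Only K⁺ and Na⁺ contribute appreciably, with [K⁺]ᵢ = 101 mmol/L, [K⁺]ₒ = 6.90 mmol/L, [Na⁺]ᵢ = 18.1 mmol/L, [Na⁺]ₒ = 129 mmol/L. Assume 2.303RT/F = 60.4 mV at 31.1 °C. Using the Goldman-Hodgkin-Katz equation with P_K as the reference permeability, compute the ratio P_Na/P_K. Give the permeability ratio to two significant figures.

Let α = P_Na/P_K. GHK: Vm = 60.4·log₁₀[(Kₒ + α·Naₒ)/(Kᵢ + α·Naᵢ)].
10^(Vm/60.4) = 10^(-37.0/60.4) = 0.24402
So 0.24402·(Kᵢ + α·Naᵢ) = Kₒ + α·Naₒ → α = (0.24402·101.0 − 6.9) / (129.0 − 0.24402·18.1)
α = (24.65 − 6.9) / (129.0 − 4.417) = 17.75/124.6 = 0.1424

0.14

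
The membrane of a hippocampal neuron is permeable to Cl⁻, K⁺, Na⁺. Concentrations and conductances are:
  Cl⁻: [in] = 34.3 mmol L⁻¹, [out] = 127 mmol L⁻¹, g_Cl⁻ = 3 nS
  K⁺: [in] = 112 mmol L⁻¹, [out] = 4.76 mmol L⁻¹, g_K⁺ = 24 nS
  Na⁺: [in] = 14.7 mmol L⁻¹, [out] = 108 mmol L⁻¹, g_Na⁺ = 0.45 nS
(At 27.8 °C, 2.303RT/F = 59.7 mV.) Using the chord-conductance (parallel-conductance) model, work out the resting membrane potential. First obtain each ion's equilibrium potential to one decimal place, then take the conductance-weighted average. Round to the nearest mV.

E_Cl⁻ = (59.7/-1)·log₁₀(127/34.3) = -33.9 mV
E_K⁺ = (59.7/1)·log₁₀(4.76/112) = -81.9 mV
E_Na⁺ = (59.7/1)·log₁₀(108/14.7) = 51.7 mV
Vm = (Σ gᵢEᵢ)/(Σ gᵢ) = (3·-33.9 + 24·-81.9 + 0.45·51.7) / (3 + 24 + 0.45)
= -2044.04 / 27.45 = -74.46 mV

-74 mV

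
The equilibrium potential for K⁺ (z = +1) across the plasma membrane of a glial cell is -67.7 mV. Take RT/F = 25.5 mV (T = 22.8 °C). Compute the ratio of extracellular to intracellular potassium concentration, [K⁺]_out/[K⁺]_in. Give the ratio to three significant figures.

ln([out]/[in]) = E·z/(25.5) = -67.7 × 1 / 25.5 = -2.6549
[out]/[in] = e^(-2.6549) = 0.07031

0.0703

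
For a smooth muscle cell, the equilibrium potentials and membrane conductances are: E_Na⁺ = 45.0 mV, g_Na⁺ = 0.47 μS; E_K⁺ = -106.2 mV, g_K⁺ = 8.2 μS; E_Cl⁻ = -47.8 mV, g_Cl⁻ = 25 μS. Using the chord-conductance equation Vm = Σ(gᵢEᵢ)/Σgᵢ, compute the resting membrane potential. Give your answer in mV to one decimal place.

-60.7 mV

Σ gᵢEᵢ = 0.47·(45.0) + 8.2·(-106.2) + 25·(-47.8) = -2044.69
Σ gᵢ = 0.47 + 8.2 + 25 = 33.67
Vm = -2044.69 / 33.67 = -60.73 mV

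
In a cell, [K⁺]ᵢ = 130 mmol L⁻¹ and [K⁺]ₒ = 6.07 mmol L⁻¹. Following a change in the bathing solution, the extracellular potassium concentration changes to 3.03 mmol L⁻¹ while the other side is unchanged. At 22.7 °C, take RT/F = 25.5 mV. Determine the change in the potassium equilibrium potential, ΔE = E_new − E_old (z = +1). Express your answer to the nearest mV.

E_old = (25.5/1)·ln(6.07/130) = -78.14 mV
E_new = (25.5/1)·ln(3.03/130) = -95.85 mV
ΔE = -95.85 − (-78.14) = -17.72 mV

-18 mV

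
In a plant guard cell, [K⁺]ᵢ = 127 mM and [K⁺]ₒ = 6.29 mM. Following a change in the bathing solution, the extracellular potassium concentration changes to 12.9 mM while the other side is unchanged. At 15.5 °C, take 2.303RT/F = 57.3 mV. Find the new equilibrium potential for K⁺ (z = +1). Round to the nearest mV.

-57 mV

After the shift: [K⁺]_out = 12.9, [K⁺]_in = 127 mM.
E_new = (57.3/1)·log₁₀(12.9/127) = 57.30 · (-0.9932) = -56.91 mV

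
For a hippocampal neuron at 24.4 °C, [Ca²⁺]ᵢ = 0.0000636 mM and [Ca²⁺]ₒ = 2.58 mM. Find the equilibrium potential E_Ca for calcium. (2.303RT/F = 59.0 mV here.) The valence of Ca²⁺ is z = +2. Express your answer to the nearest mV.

E = (59.0/z) · log₁₀([Ca²⁺]_out/[Ca²⁺]_in) with z = +2.
= (59.0/2) · log₁₀(2.58/0.0000636) = 29.50 · log₁₀(4.057e+04)
= 29.50 · (4.6082) = 135.94 mV

136 mV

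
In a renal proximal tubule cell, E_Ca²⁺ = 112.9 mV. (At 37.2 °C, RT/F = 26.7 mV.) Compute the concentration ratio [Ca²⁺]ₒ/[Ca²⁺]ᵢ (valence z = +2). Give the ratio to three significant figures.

4710

ln([out]/[in]) = E·z/(26.7) = 112.9 × 2 / 26.7 = 8.4569
[out]/[in] = e^(8.4569) = 4708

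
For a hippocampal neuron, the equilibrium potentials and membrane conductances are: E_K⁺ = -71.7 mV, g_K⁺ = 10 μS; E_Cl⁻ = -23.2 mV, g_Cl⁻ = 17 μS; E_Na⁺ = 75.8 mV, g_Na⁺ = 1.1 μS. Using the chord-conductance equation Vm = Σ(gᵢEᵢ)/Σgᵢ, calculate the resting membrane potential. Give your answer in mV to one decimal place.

Σ gᵢEᵢ = 10·(-71.7) + 17·(-23.2) + 1.1·(75.8) = -1028.02
Σ gᵢ = 10 + 17 + 1.1 = 28.1
Vm = -1028.02 / 28.1 = -36.58 mV

-36.6 mV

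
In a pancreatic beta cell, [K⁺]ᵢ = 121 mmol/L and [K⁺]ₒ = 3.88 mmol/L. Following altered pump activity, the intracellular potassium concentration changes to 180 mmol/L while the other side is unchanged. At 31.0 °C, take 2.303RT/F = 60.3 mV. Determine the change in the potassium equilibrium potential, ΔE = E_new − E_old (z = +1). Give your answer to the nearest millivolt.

-10 mV

E_old = (60.3/1)·log₁₀(3.88/121) = -90.09 mV
E_new = (60.3/1)·log₁₀(3.88/180) = -100.49 mV
ΔE = -100.49 − (-90.09) = -10.40 mV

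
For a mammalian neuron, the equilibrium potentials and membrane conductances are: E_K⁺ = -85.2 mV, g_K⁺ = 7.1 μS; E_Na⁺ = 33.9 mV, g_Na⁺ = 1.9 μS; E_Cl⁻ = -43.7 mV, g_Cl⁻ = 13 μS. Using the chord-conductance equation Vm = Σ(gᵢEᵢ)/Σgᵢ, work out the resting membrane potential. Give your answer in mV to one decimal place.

Σ gᵢEᵢ = 7.1·(-85.2) + 1.9·(33.9) + 13·(-43.7) = -1108.61
Σ gᵢ = 7.1 + 1.9 + 13 = 22
Vm = -1108.61 / 22 = -50.39 mV

-50.4 mV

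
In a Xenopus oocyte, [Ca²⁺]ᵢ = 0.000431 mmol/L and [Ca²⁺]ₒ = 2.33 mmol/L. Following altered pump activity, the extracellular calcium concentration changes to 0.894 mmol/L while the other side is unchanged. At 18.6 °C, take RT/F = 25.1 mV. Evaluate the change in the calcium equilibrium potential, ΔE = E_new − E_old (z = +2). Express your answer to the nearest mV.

-12 mV

E_old = (25.1/2)·ln(2.33/0.000431) = 107.87 mV
E_new = (25.1/2)·ln(0.894/0.000431) = 95.85 mV
ΔE = 95.85 − (107.87) = -12.02 mV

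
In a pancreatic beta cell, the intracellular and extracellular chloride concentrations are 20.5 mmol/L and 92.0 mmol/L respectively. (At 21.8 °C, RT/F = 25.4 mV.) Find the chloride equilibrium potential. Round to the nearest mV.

E = (25.4/z) · ln([Cl⁻]_out/[Cl⁻]_in) with z = -1.
For an anion, dividing by z = -1 reverses the sign.
= (25.4/-1) · ln(92.0/20.5) = -25.40 · ln(4.488)
= -25.40 · (1.5014) = -38.13 mV

-38 mV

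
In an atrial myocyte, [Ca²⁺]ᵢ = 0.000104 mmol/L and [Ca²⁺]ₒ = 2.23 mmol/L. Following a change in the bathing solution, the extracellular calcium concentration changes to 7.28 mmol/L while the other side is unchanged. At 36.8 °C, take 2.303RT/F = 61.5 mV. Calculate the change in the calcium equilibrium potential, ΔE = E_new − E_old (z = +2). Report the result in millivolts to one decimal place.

E_old = (61.5/2)·log₁₀(2.23/0.000104) = 133.19 mV
E_new = (61.5/2)·log₁₀(7.28/0.000104) = 148.99 mV
ΔE = 148.99 − (133.19) = 15.80 mV

15.8 mV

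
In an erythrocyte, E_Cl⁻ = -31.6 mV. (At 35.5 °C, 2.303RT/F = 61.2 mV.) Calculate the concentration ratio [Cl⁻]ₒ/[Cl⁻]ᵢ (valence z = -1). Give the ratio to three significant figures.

log₁₀([out]/[in]) = E·z/(61.2) = -31.6 × -1 / 61.2 = 0.5163
[out]/[in] = 10^(0.5163) = 3.284

3.28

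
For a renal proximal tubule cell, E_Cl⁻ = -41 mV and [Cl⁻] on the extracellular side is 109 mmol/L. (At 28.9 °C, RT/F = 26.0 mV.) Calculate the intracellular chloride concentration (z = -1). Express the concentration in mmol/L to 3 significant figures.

Nernst: E = (26.0/-1) · ln([out]/[in]), so ln([out]/[in]) = -41.0 × -1 / 26.0 = 1.5769.
[out]/[in] = e^(1.5769) = 4.84.
[in] = 109 / 4.84 = 22.52 mmol/L.

22.5 mmol/L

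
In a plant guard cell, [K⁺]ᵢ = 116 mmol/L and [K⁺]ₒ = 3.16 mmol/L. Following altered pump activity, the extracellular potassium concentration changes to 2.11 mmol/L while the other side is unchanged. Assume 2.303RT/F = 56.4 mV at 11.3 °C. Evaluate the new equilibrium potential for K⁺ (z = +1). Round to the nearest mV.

After the shift: [K⁺]_out = 2.11, [K⁺]_in = 116 mmol/L.
E_new = (56.4/1)·log₁₀(2.11/116) = 56.40 · (-1.7402) = -98.15 mV

-98 mV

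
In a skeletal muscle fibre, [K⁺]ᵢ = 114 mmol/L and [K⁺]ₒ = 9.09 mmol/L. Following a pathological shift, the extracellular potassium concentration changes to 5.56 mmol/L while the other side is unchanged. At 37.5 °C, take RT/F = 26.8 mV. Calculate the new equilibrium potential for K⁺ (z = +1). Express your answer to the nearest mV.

-81 mV

After the shift: [K⁺]_out = 5.56, [K⁺]_in = 114 mmol/L.
E_new = (26.8/1)·ln(5.56/114) = 26.80 · (-3.0206) = -80.95 mV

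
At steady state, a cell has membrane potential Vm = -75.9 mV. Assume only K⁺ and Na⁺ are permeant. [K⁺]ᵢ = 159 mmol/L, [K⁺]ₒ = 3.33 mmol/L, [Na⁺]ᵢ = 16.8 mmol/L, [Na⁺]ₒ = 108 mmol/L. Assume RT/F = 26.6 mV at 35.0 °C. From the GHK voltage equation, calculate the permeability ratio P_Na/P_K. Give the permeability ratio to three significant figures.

0.0545

Let α = P_Na/P_K. GHK: Vm = 26.6·ln[(Kₒ + α·Naₒ)/(Kᵢ + α·Naᵢ)].
e^(Vm/26.6) = e^(-75.9/26.6) = 0.057649
So 0.057649·(Kᵢ + α·Naᵢ) = Kₒ + α·Naₒ → α = (0.057649·159.0 − 3.33) / (108.0 − 0.057649·16.8)
α = (9.166 − 3.33) / (108.0 − 0.9685) = 5.836/107 = 0.05453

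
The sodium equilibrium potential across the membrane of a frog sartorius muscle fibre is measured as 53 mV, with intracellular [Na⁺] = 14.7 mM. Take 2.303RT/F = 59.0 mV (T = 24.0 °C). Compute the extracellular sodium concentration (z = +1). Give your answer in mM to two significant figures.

Nernst: E = (59.0/1) · log₁₀([out]/[in]), so log₁₀([out]/[in]) = 53.0 × 1 / 59.0 = 0.8983.
[out]/[in] = 10^(0.8983) = 7.912.
[out] = 7.912 × 14.7 = 116.3 mM.

120 mM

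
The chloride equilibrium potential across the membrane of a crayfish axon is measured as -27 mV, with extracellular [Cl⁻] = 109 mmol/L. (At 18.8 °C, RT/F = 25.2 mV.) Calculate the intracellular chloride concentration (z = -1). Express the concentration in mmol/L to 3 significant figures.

37.3 mmol/L

Nernst: E = (25.2/-1) · ln([out]/[in]), so ln([out]/[in]) = -27.0 × -1 / 25.2 = 1.0714.
[out]/[in] = e^(1.0714) = 2.92.
[in] = 109 / 2.92 = 37.33 mmol/L.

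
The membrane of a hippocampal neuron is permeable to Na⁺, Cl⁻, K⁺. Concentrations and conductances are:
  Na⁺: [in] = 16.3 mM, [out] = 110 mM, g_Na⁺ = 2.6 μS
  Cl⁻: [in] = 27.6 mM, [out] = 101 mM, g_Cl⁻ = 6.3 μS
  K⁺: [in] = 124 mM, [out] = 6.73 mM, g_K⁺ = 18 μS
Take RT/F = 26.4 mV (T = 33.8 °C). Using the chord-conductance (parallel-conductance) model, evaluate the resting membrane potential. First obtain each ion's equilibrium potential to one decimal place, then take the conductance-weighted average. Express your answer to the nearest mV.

E_Na⁺ = (26.4/1)·ln(110/16.3) = 50.4 mV
E_Cl⁻ = (26.4/-1)·ln(101/27.6) = -34.2 mV
E_K⁺ = (26.4/1)·ln(6.73/124) = -76.9 mV
Vm = (Σ gᵢEᵢ)/(Σ gᵢ) = (2.6·50.4 + 6.3·-34.2 + 18·-76.9) / (2.6 + 6.3 + 18)
= -1468.62 / 26.9 = -54.60 mV

-55 mV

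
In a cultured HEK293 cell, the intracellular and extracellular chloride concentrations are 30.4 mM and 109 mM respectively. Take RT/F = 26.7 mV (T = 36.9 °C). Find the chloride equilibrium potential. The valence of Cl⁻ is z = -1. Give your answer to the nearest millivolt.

E = (26.7/z) · ln([Cl⁻]_out/[Cl⁻]_in) with z = -1.
For an anion, dividing by z = -1 reverses the sign.
= (26.7/-1) · ln(109/30.4) = -26.70 · ln(3.586)
= -26.70 · (1.2769) = -34.09 mV

-34 mV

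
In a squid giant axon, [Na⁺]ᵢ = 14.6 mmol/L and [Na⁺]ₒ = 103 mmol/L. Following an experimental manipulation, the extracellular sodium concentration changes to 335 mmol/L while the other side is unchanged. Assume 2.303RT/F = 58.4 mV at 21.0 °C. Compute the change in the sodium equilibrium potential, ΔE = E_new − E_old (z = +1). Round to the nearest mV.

30 mV

E_old = (58.4/1)·log₁₀(103/14.6) = 49.55 mV
E_new = (58.4/1)·log₁₀(335/14.6) = 79.46 mV
ΔE = 79.46 − (49.55) = 29.91 mV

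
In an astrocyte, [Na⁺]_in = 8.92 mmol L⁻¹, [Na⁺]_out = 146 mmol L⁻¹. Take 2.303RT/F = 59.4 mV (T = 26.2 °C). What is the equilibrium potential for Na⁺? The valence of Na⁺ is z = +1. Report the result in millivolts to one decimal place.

72.1 mV

E = (59.4/z) · log₁₀([Na⁺]_out/[Na⁺]_in) with z = +1.
= (59.4/1) · log₁₀(146/8.92) = 59.40 · log₁₀(16.37)
= 59.40 · (1.2140) = 72.11 mV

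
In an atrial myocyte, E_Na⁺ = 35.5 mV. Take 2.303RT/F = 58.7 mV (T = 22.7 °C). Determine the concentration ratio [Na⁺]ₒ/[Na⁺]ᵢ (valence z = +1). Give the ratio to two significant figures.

log₁₀([out]/[in]) = E·z/(58.7) = 35.5 × 1 / 58.7 = 0.6048
[out]/[in] = 10^(0.6048) = 4.025

4.0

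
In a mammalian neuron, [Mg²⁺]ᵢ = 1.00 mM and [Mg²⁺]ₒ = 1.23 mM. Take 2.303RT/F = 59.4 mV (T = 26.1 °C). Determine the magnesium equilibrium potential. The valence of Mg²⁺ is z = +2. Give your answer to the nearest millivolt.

E = (59.4/z) · log₁₀([Mg²⁺]_out/[Mg²⁺]_in) with z = +2.
= (59.4/2) · log₁₀(1.23/1.00) = 29.70 · log₁₀(1.23)
= 29.70 · (0.0899) = 2.67 mV

3 mV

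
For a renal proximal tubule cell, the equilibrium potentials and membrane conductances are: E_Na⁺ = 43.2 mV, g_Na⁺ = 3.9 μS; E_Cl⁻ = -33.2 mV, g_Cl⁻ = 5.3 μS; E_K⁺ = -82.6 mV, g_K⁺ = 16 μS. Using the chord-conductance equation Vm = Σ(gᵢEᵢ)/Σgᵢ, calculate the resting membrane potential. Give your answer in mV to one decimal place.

-52.7 mV

Σ gᵢEᵢ = 3.9·(43.2) + 5.3·(-33.2) + 16·(-82.6) = -1329.08
Σ gᵢ = 3.9 + 5.3 + 16 = 25.2
Vm = -1329.08 / 25.2 = -52.74 mV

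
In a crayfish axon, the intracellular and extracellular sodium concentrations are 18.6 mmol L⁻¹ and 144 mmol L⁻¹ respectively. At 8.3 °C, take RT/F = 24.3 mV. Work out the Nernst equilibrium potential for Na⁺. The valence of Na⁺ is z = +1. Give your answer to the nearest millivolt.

50 mV

E = (24.3/z) · ln([Na⁺]_out/[Na⁺]_in) with z = +1.
= (24.3/1) · ln(144/18.6) = 24.30 · ln(7.742)
= 24.30 · (2.0467) = 49.73 mV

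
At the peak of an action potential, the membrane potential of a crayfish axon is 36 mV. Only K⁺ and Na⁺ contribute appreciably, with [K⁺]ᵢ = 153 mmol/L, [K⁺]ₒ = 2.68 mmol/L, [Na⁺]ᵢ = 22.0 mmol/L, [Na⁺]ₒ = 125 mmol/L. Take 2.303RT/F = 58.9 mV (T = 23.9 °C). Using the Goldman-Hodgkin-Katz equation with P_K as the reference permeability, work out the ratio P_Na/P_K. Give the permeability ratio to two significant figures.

Let α = P_Na/P_K. GHK: Vm = 58.9·log₁₀[(Kₒ + α·Naₒ)/(Kᵢ + α·Naᵢ)].
10^(Vm/58.9) = 10^(36.0/58.9) = 4.0851
So 4.0851·(Kᵢ + α·Naᵢ) = Kₒ + α·Naₒ → α = (4.0851·153.0 − 2.68) / (125.0 − 4.0851·22.0)
α = (625 − 2.68) / (125.0 − 89.87) = 622.3/35.13 = 17.72

18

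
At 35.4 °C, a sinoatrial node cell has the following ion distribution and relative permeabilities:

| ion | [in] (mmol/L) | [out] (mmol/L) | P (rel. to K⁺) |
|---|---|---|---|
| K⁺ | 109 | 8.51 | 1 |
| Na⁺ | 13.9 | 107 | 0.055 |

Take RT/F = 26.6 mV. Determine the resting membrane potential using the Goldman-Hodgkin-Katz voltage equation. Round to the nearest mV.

Vm = 26.6 · ln[(Σ P·[cation]ₒ + Σ P·[anion]ᵢ) / (Σ P·[cation]ᵢ + Σ P·[anion]ₒ)]
Numerator = 1×8.51 + 0.055×107 = 14.39
Denominator = 1×109 + 0.055×13.9 = 109.8
Vm = 26.6 · ln(0.13114) = 26.6 × (-2.0315) = -54.04 mV

-54 mV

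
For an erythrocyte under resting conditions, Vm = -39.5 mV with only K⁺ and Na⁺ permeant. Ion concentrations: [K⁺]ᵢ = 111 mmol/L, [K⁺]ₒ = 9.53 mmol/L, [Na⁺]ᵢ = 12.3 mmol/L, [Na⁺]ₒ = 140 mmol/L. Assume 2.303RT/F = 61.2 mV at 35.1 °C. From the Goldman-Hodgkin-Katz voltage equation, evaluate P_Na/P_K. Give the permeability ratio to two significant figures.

Let α = P_Na/P_K. GHK: Vm = 61.2·log₁₀[(Kₒ + α·Naₒ)/(Kᵢ + α·Naᵢ)].
10^(Vm/61.2) = 10^(-39.5/61.2) = 0.22624
So 0.22624·(Kᵢ + α·Naᵢ) = Kₒ + α·Naₒ → α = (0.22624·111.0 − 9.53) / (140.0 − 0.22624·12.3)
α = (25.11 − 9.53) / (140.0 − 2.783) = 15.58/137.2 = 0.1136

0.11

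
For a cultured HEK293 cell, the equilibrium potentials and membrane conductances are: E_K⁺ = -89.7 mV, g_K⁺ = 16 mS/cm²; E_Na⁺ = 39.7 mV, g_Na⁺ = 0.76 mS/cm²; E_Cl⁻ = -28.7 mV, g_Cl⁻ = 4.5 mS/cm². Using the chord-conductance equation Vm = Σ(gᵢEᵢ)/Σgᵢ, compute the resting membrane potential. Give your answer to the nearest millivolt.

Σ gᵢEᵢ = 16·(-89.7) + 0.76·(39.7) + 4.5·(-28.7) = -1534.18
Σ gᵢ = 16 + 0.76 + 4.5 = 21.26
Vm = -1534.18 / 21.26 = -72.16 mV

-72 mV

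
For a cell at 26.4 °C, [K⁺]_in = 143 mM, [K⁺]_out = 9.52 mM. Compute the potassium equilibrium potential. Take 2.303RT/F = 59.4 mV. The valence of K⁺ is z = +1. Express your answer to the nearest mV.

E = (59.4/z) · log₁₀([K⁺]_out/[K⁺]_in) with z = +1.
= (59.4/1) · log₁₀(9.52/143) = 59.40 · log₁₀(0.06657)
= 59.40 · (-1.1767) = -69.90 mV

-70 mV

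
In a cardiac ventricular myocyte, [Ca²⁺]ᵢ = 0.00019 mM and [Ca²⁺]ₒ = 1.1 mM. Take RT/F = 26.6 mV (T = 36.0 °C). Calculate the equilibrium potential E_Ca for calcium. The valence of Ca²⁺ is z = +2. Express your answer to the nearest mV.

E = (26.6/z) · ln([Ca²⁺]_out/[Ca²⁺]_in) with z = +2.
= (26.6/2) · ln(1.1/0.00019) = 13.30 · ln(5789)
= 13.30 · (8.6638) = 115.23 mV

115 mV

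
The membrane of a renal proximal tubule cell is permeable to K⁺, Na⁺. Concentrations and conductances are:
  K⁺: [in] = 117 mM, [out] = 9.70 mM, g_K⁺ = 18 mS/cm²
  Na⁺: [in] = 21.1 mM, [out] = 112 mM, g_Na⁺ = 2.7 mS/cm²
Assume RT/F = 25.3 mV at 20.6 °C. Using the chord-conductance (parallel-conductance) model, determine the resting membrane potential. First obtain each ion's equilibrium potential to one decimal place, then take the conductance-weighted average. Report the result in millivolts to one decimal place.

E_K⁺ = (25.3/1)·ln(9.70/117) = -63.0 mV
E_Na⁺ = (25.3/1)·ln(112/21.1) = 42.2 mV
Vm = (Σ gᵢEᵢ)/(Σ gᵢ) = (18·-63.0 + 2.7·42.2) / (18 + 2.7)
= -1020.06 / 20.7 = -49.28 mV

-49.3 mV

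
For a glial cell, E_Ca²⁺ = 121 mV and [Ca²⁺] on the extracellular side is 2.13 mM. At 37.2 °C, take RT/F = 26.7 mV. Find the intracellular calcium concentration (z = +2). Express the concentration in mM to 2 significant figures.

Nernst: E = (26.7/2) · ln([out]/[in]), so ln([out]/[in]) = 121.0 × 2 / 26.7 = 9.0637.
[out]/[in] = e^(9.0637) = 8636.
[in] = 2.13 / 8636 = 0.0002466 mM.

0.00025 mM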